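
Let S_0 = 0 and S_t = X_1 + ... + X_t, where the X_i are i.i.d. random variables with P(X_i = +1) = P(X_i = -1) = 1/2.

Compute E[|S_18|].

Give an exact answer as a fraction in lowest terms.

S_18 takes values m ≡ 0 (mod 2) with |m| ≤ 18; P(S_18=m) = C(18,(18+m)/2)/2^18.
Total paths: 2^18 = 262144
Distribution: P(S=-18)=1/262144, P(S=-16)=18/262144, P(S=-14)=153/262144, P(S=-12)=816/262144, P(S=-10)=3060/262144, P(S=-8)=8568/262144, P(S=-6)=18564/262144, P(S=-4)=31824/262144, P(S=-2)=43758/262144, P(S=0)=48620/262144, P(S=2)=43758/262144, P(S=4)=31824/262144, P(S=6)=18564/262144, P(S=8)=8568/262144, P(S=10)=3060/262144, P(S=12)=816/262144, P(S=14)=153/262144, P(S=16)=18/262144, P(S=18)=1/262144
E[|S_18|] = Σ_m |m|·P(S_18=m) = 875160/262144 = 109395/32768

Answer: 109395/32768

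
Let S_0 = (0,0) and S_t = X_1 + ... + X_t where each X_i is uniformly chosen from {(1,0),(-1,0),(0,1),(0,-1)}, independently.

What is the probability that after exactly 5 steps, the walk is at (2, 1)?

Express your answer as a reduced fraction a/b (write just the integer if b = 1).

Answer: 25/512

Derivation:
Let h be the number of horizontal steps (so 5-h are vertical). To end at (2,1) need (h+2)/2 right-steps and ((5-h)+1)/2 up-steps.
Sum over h with 2 ≤ h ≤ 4, h ≡ 0 (mod 2), 5-h ≡ 1 (mod 2):
h=2: C(5,2)·C(2,2)·C(3,2) = 10·1·3 = 30
h=4: C(5,4)·C(4,3)·C(1,1) = 5·4·1 = 20
Total favorable: 50
Total paths: 4^5 = 1024
P = 50/1024 = 25/512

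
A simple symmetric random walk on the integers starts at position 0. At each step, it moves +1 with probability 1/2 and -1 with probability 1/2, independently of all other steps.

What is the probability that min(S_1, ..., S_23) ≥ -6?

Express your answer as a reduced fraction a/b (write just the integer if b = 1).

Answer: 3558491/4194304

Derivation:
Let f(t,s) = #length-t paths at position s with S_1..S_t all ≥ -6.
f(t,s) = f(t-1,s-1) + f(t-1,s+1) for s ≥ -6; f(t,s) = 0 for s < -6.
t=0: f(0,0)=1
t=1: f(1,-1)=1 f(1,1)=1
t=2: f(2,-2)=1 f(2,0)=2 f(2,2)=1
t=3: f(3,-3)=1 f(3,-1)=3 f(3,1)=3 f(3,3)=1
t=4: f(4,-4)=1 f(4,-2)=4 f(4,0)=6 f(4,2)=4 f(4,4)=1
t=5: f(5,-5)=1 f(5,-3)=5 f(5,-1)=10 f(5,1)=10 f(5,3)=5 f(5,5)=1
t=6: f(6,-6)=1 f(6,-4)=6 f(6,-2)=15 f(6,0)=20 f(6,2)=15 f(6,4)=6 f(6,6)=1
t=7: f(7,-5)=7 f(7,-3)=21 f(7,-1)=35 f(7,1)=35 f(7,3)=21 f(7,5)=7 f(7,7)=1
t=8: f(8,-6)=7 f(8,-4)=28 f(8,-2)=56 f(8,0)=70 f(8,2)=56 f(8,4)=28 f(8,6)=8 f(8,8)=1
t=9: f(9,-5)=35 f(9,-3)=84 f(9,-1)=126 f(9,1)=126 f(9,3)=84 f(9,5)=36 f(9,7)=9 f(9,9)=1
t=10: f(10,-6)=35 f(10,-4)=119 f(10,-2)=210 f(10,0)=252 f(10,2)=210 f(10,4)=120 f(10,6)=45 f(10,8)=10 f(10,10)=1
t=11: f(11,-5)=154 f(11,-3)=329 f(11,-1)=462 f(11,1)=462 f(11,3)=330 f(11,5)=165 f(11,7)=55 f(11,9)=11 f(11,11)=1
t=12: f(12,-6)=154 f(12,-4)=483 f(12,-2)=791 f(12,0)=924 f(12,2)=792 f(12,4)=495 f(12,6)=220 f(12,8)=66 f(12,10)=12 f(12,12)=1
t=13: f(13,-5)=637 f(13,-3)=1274 f(13,-1)=1715 f(13,1)=1716 f(13,3)=1287 f(13,5)=715 f(13,7)=286 f(13,9)=78 f(13,11)=13 f(13,13)=1
t=14: f(14,-6)=637 f(14,-4)=1911 f(14,-2)=2989 f(14,0)=3431 f(14,2)=3003 f(14,4)=2002 f(14,6)=1001 f(14,8)=364 f(14,10)=91 f(14,12)=14 f(14,14)=1
t=15: f(15,-5)=2548 f(15,-3)=4900 f(15,-1)=6420 f(15,1)=6434 f(15,3)=5005 f(15,5)=3003 f(15,7)=1365 f(15,9)=455 f(15,11)=105 f(15,13)=15 f(15,15)=1
t=16: f(16,-6)=2548 f(16,-4)=7448 f(16,-2)=11320 f(16,0)=12854 f(16,2)=11439 f(16,4)=8008 f(16,6)=4368 f(16,8)=1820 f(16,10)=560 f(16,12)=120 f(16,14)=16 f(16,16)=1
t=17: f(17,-5)=9996 f(17,-3)=18768 f(17,-1)=24174 f(17,1)=24293 f(17,3)=19447 f(17,5)=12376 f(17,7)=6188 f(17,9)=2380 f(17,11)=680 f(17,13)=136 f(17,15)=17 f(17,17)=1
t=18: f(18,-6)=9996 f(18,-4)=28764 f(18,-2)=42942 f(18,0)=48467 f(18,2)=43740 f(18,4)=31823 f(18,6)=18564 f(18,8)=8568 f(18,10)=3060 f(18,12)=816 f(18,14)=153 f(18,16)=18 f(18,18)=1
t=19: f(19,-5)=38760 f(19,-3)=71706 f(19,-1)=91409 f(19,1)=92207 f(19,3)=75563 f(19,5)=50387 f(19,7)=27132 f(19,9)=11628 f(19,11)=3876 f(19,13)=969 f(19,15)=171 f(19,17)=19 f(19,19)=1
t=20: f(20,-6)=38760 f(20,-4)=110466 f(20,-2)=163115 f(20,0)=183616 f(20,2)=167770 f(20,4)=125950 f(20,6)=77519 f(20,8)=38760 f(20,10)=15504 f(20,12)=4845 f(20,14)=1140 f(20,16)=190 f(20,18)=20 f(20,20)=1
t=21: f(21,-5)=149226 f(21,-3)=273581 f(21,-1)=346731 f(21,1)=351386 f(21,3)=293720 f(21,5)=203469 f(21,7)=116279 f(21,9)=54264 f(21,11)=20349 f(21,13)=5985 f(21,15)=1330 f(21,17)=210 f(21,19)=21 f(21,21)=1
t=22: f(22,-6)=149226 f(22,-4)=422807 f(22,-2)=620312 f(22,0)=698117 f(22,2)=645106 f(22,4)=497189 f(22,6)=319748 f(22,8)=170543 f(22,10)=74613 f(22,12)=26334 f(22,14)=7315 f(22,16)=1540 f(22,18)=231 f(22,20)=22 f(22,22)=1
t=23: f(23,-5)=572033 f(23,-3)=1043119 f(23,-1)=1318429 f(23,1)=1343223 f(23,3)=1142295 f(23,5)=816937 f(23,7)=490291 f(23,9)=245156 f(23,11)=100947 f(23,13)=33649 f(23,15)=8855 f(23,17)=1771 f(23,19)=253 f(23,21)=23 f(23,23)=1
Σ_s f(23,s) = 7116982
P = 7116982/8388608 = 3558491/4194304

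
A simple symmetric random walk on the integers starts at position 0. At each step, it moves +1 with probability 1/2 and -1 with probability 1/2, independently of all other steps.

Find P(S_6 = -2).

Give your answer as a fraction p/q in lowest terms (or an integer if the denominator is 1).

To reach position -2 after 6 steps: need 2 steps of +1 and 4 of -1.
Favorable paths: C(6,2) = 15
Total paths: 2^6 = 64
P = 15/64 = 15/64

Answer: 15/64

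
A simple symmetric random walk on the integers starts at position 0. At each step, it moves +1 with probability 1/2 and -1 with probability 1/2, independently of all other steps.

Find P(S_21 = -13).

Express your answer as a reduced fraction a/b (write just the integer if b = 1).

Answer: 5985/2097152

Derivation:
To reach position -13 after 21 steps: need 4 steps of +1 and 17 of -1.
Favorable paths: C(21,4) = 5985
Total paths: 2^21 = 2097152
P = 5985/2097152 = 5985/2097152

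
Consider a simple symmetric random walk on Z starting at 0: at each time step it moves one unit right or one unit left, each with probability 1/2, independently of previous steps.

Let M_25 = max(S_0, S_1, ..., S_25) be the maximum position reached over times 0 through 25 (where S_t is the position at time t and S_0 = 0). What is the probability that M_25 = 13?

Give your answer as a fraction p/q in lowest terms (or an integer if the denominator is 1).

Answer: 44275/8388608

Derivation:
Let M_25 = max(S_0,...,S_25). Use the reflection principle: for j ≥ 1, #{paths with M_25 ≥ j} = #{S_25 ≥ j} + #{S_25 ≥ j+1}.
By reflection, #{M_25 ≥ 13} = #{S_25 ≥ 13} + #{S_25 ≥ 14} = 245506 + 68406 = 313912.
#{M_25 ≥ 14} = #{S_25 ≥ 14} + #{S_25 ≥ 15} = 68406 + 68406 = 136812.
#{M_25 = 13} = 313912 - 136812 = 177100.
P(M_25 = 13) = 177100/33554432 = 44275/8388608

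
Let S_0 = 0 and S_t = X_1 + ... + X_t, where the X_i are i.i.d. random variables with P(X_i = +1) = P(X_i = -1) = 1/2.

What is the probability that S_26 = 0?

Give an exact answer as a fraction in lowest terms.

Answer: 1300075/8388608

Derivation:
To return to 0 after 26 steps: need exactly 13 steps of +1 and 13 of -1.
Favorable paths: C(26,13) = 10400600
Total paths: 2^26 = 67108864
P = 10400600/67108864 = 1300075/8388608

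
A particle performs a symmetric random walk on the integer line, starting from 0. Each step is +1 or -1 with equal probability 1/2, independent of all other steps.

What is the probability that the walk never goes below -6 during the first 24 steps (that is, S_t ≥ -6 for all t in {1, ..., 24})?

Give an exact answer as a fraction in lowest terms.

Let f(t,s) = #length-t paths at position s with S_1..S_t all ≥ -6.
f(t,s) = f(t-1,s-1) + f(t-1,s+1) for s ≥ -6; f(t,s) = 0 for s < -6.
t=0: f(0,0)=1
t=1: f(1,-1)=1 f(1,1)=1
t=2: f(2,-2)=1 f(2,0)=2 f(2,2)=1
t=3: f(3,-3)=1 f(3,-1)=3 f(3,1)=3 f(3,3)=1
t=4: f(4,-4)=1 f(4,-2)=4 f(4,0)=6 f(4,2)=4 f(4,4)=1
t=5: f(5,-5)=1 f(5,-3)=5 f(5,-1)=10 f(5,1)=10 f(5,3)=5 f(5,5)=1
t=6: f(6,-6)=1 f(6,-4)=6 f(6,-2)=15 f(6,0)=20 f(6,2)=15 f(6,4)=6 f(6,6)=1
t=7: f(7,-5)=7 f(7,-3)=21 f(7,-1)=35 f(7,1)=35 f(7,3)=21 f(7,5)=7 f(7,7)=1
t=8: f(8,-6)=7 f(8,-4)=28 f(8,-2)=56 f(8,0)=70 f(8,2)=56 f(8,4)=28 f(8,6)=8 f(8,8)=1
t=9: f(9,-5)=35 f(9,-3)=84 f(9,-1)=126 f(9,1)=126 f(9,3)=84 f(9,5)=36 f(9,7)=9 f(9,9)=1
t=10: f(10,-6)=35 f(10,-4)=119 f(10,-2)=210 f(10,0)=252 f(10,2)=210 f(10,4)=120 f(10,6)=45 f(10,8)=10 f(10,10)=1
t=11: f(11,-5)=154 f(11,-3)=329 f(11,-1)=462 f(11,1)=462 f(11,3)=330 f(11,5)=165 f(11,7)=55 f(11,9)=11 f(11,11)=1
t=12: f(12,-6)=154 f(12,-4)=483 f(12,-2)=791 f(12,0)=924 f(12,2)=792 f(12,4)=495 f(12,6)=220 f(12,8)=66 f(12,10)=12 f(12,12)=1
t=13: f(13,-5)=637 f(13,-3)=1274 f(13,-1)=1715 f(13,1)=1716 f(13,3)=1287 f(13,5)=715 f(13,7)=286 f(13,9)=78 f(13,11)=13 f(13,13)=1
t=14: f(14,-6)=637 f(14,-4)=1911 f(14,-2)=2989 f(14,0)=3431 f(14,2)=3003 f(14,4)=2002 f(14,6)=1001 f(14,8)=364 f(14,10)=91 f(14,12)=14 f(14,14)=1
t=15: f(15,-5)=2548 f(15,-3)=4900 f(15,-1)=6420 f(15,1)=6434 f(15,3)=5005 f(15,5)=3003 f(15,7)=1365 f(15,9)=455 f(15,11)=105 f(15,13)=15 f(15,15)=1
t=16: f(16,-6)=2548 f(16,-4)=7448 f(16,-2)=11320 f(16,0)=12854 f(16,2)=11439 f(16,4)=8008 f(16,6)=4368 f(16,8)=1820 f(16,10)=560 f(16,12)=120 f(16,14)=16 f(16,16)=1
t=17: f(17,-5)=9996 f(17,-3)=18768 f(17,-1)=24174 f(17,1)=24293 f(17,3)=19447 f(17,5)=12376 f(17,7)=6188 f(17,9)=2380 f(17,11)=680 f(17,13)=136 f(17,15)=17 f(17,17)=1
t=18: f(18,-6)=9996 f(18,-4)=28764 f(18,-2)=42942 f(18,0)=48467 f(18,2)=43740 f(18,4)=31823 f(18,6)=18564 f(18,8)=8568 f(18,10)=3060 f(18,12)=816 f(18,14)=153 f(18,16)=18 f(18,18)=1
t=19: f(19,-5)=38760 f(19,-3)=71706 f(19,-1)=91409 f(19,1)=92207 f(19,3)=75563 f(19,5)=50387 f(19,7)=27132 f(19,9)=11628 f(19,11)=3876 f(19,13)=969 f(19,15)=171 f(19,17)=19 f(19,19)=1
t=20: f(20,-6)=38760 f(20,-4)=110466 f(20,-2)=163115 f(20,0)=183616 f(20,2)=167770 f(20,4)=125950 f(20,6)=77519 f(20,8)=38760 f(20,10)=15504 f(20,12)=4845 f(20,14)=1140 f(20,16)=190 f(20,18)=20 f(20,20)=1
t=21: f(21,-5)=149226 f(21,-3)=273581 f(21,-1)=346731 f(21,1)=351386 f(21,3)=293720 f(21,5)=203469 f(21,7)=116279 f(21,9)=54264 f(21,11)=20349 f(21,13)=5985 f(21,15)=1330 f(21,17)=210 f(21,19)=21 f(21,21)=1
t=22: f(22,-6)=149226 f(22,-4)=422807 f(22,-2)=620312 f(22,0)=698117 f(22,2)=645106 f(22,4)=497189 f(22,6)=319748 f(22,8)=170543 f(22,10)=74613 f(22,12)=26334 f(22,14)=7315 f(22,16)=1540 f(22,18)=231 f(22,20)=22 f(22,22)=1
t=23: f(23,-5)=572033 f(23,-3)=1043119 f(23,-1)=1318429 f(23,1)=1343223 f(23,3)=1142295 f(23,5)=816937 f(23,7)=490291 f(23,9)=245156 f(23,11)=100947 f(23,13)=33649 f(23,15)=8855 f(23,17)=1771 f(23,19)=253 f(23,21)=23 f(23,23)=1
t=24: f(24,-6)=572033 f(24,-4)=1615152 f(24,-2)=2361548 f(24,0)=2661652 f(24,2)=2485518 f(24,4)=1959232 f(24,6)=1307228 f(24,8)=735447 f(24,10)=346103 f(24,12)=134596 f(24,14)=42504 f(24,16)=10626 f(24,18)=2024 f(24,20)=276 f(24,22)=24 f(24,24)=1
Σ_s f(24,s) = 14233964
P = 14233964/16777216 = 3558491/4194304

Answer: 3558491/4194304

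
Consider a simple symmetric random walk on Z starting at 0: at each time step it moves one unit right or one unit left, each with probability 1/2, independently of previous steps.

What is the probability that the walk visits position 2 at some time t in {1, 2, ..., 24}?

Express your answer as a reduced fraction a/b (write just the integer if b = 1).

Answer: 2894229/4194304

Derivation:
Count via complement. Let g(t,s) = #length-t paths at position s with S_1..S_t all ≠ 2.
g(t,s) = g(t-1,s-1) + g(t-1,s+1) for s ≠ 2; g(t,2) = 0.
t=0: g(0,0)=1
t=1: g(1,-1)=1 g(1,1)=1
t=2: g(2,-2)=1 g(2,0)=2
t=3: g(3,-3)=1 g(3,-1)=3 g(3,1)=2
t=4: g(4,-4)=1 g(4,-2)=4 g(4,0)=5
t=5: g(5,-5)=1 g(5,-3)=5 g(5,-1)=9 g(5,1)=5
t=6: g(6,-6)=1 g(6,-4)=6 g(6,-2)=14 g(6,0)=14
t=7: g(7,-7)=1 g(7,-5)=7 g(7,-3)=20 g(7,-1)=28 g(7,1)=14
t=8: g(8,-8)=1 g(8,-6)=8 g(8,-4)=27 g(8,-2)=48 g(8,0)=42
t=9: g(9,-9)=1 g(9,-7)=9 g(9,-5)=35 g(9,-3)=75 g(9,-1)=90 g(9,1)=42
t=10: g(10,-10)=1 g(10,-8)=10 g(10,-6)=44 g(10,-4)=110 g(10,-2)=165 g(10,0)=132
t=11: g(11,-11)=1 g(11,-9)=11 g(11,-7)=54 g(11,-5)=154 g(11,-3)=275 g(11,-1)=297 g(11,1)=132
t=12: g(12,-12)=1 g(12,-10)=12 g(12,-8)=65 g(12,-6)=208 g(12,-4)=429 g(12,-2)=572 g(12,0)=429
t=13: g(13,-13)=1 g(13,-11)=13 g(13,-9)=77 g(13,-7)=273 g(13,-5)=637 g(13,-3)=1001 g(13,-1)=1001 g(13,1)=429
t=14: g(14,-14)=1 g(14,-12)=14 g(14,-10)=90 g(14,-8)=350 g(14,-6)=910 g(14,-4)=1638 g(14,-2)=2002 g(14,0)=1430
t=15: g(15,-15)=1 g(15,-13)=15 g(15,-11)=104 g(15,-9)=440 g(15,-7)=1260 g(15,-5)=2548 g(15,-3)=3640 g(15,-1)=3432 g(15,1)=1430
t=16: g(16,-16)=1 g(16,-14)=16 g(16,-12)=119 g(16,-10)=544 g(16,-8)=1700 g(16,-6)=3808 g(16,-4)=6188 g(16,-2)=7072 g(16,0)=4862
t=17: g(17,-17)=1 g(17,-15)=17 g(17,-13)=135 g(17,-11)=663 g(17,-9)=2244 g(17,-7)=5508 g(17,-5)=9996 g(17,-3)=13260 g(17,-1)=11934 g(17,1)=4862
t=18: g(18,-18)=1 g(18,-16)=18 g(18,-14)=152 g(18,-12)=798 g(18,-10)=2907 g(18,-8)=7752 g(18,-6)=15504 g(18,-4)=23256 g(18,-2)=25194 g(18,0)=16796
t=19: g(19,-19)=1 g(19,-17)=19 g(19,-15)=170 g(19,-13)=950 g(19,-11)=3705 g(19,-9)=10659 g(19,-7)=23256 g(19,-5)=38760 g(19,-3)=48450 g(19,-1)=41990 g(19,1)=16796
t=20: g(20,-20)=1 g(20,-18)=20 g(20,-16)=189 g(20,-14)=1120 g(20,-12)=4655 g(20,-10)=14364 g(20,-8)=33915 g(20,-6)=62016 g(20,-4)=87210 g(20,-2)=90440 g(20,0)=58786
t=21: g(21,-21)=1 g(21,-19)=21 g(21,-17)=209 g(21,-15)=1309 g(21,-13)=5775 g(21,-11)=19019 g(21,-9)=48279 g(21,-7)=95931 g(21,-5)=149226 g(21,-3)=177650 g(21,-1)=149226 g(21,1)=58786
t=22: g(22,-22)=1 g(22,-20)=22 g(22,-18)=230 g(22,-16)=1518 g(22,-14)=7084 g(22,-12)=24794 g(22,-10)=67298 g(22,-8)=144210 g(22,-6)=245157 g(22,-4)=326876 g(22,-2)=326876 g(22,0)=208012
t=23: g(23,-23)=1 g(23,-21)=23 g(23,-19)=252 g(23,-17)=1748 g(23,-15)=8602 g(23,-13)=31878 g(23,-11)=92092 g(23,-9)=211508 g(23,-7)=389367 g(23,-5)=572033 g(23,-3)=653752 g(23,-1)=534888 g(23,1)=208012
t=24: g(24,-24)=1 g(24,-22)=24 g(24,-20)=275 g(24,-18)=2000 g(24,-16)=10350 g(24,-14)=40480 g(24,-12)=123970 g(24,-10)=303600 g(24,-8)=600875 g(24,-6)=961400 g(24,-4)=1225785 g(24,-2)=1188640 g(24,0)=742900
Paths never hitting 2: Σ_s g(24,s) = 5200300
Paths hitting 2: 2^24 - 5200300 = 11576916
P = 11576916/16777216 = 2894229/4194304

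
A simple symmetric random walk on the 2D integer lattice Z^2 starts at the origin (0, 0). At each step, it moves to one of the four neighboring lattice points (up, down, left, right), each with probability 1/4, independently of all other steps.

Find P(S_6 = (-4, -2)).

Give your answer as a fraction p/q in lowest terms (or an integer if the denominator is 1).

Answer: 15/4096

Derivation:
Let h be the number of horizontal steps (so 6-h are vertical). To end at (-4,-2) need (h-4)/2 right-steps and ((6-h)-2)/2 up-steps.
Sum over h with 4 ≤ h ≤ 4, h ≡ 0 (mod 2), 6-h ≡ 0 (mod 2):
h=4: C(6,4)·C(4,0)·C(2,0) = 15·1·1 = 15
Total favorable: 15
Total paths: 4^6 = 4096
P = 15/4096 = 15/4096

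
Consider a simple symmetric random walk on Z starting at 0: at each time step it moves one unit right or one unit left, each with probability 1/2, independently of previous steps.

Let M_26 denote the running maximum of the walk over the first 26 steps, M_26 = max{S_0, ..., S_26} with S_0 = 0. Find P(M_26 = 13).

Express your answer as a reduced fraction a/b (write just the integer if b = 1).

Let M_26 = max(S_0,...,S_26). Use the reflection principle: for j ≥ 1, #{paths with M_26 ≥ j} = #{S_26 ≥ j} + #{S_26 ≥ j+1}.
By reflection, #{M_26 ≥ 13} = #{S_26 ≥ 13} + #{S_26 ≥ 14} = 313912 + 313912 = 627824.
#{M_26 ≥ 14} = #{S_26 ≥ 14} + #{S_26 ≥ 15} = 313912 + 83682 = 397594.
#{M_26 = 13} = 627824 - 397594 = 230230.
P(M_26 = 13) = 230230/67108864 = 115115/33554432

Answer: 115115/33554432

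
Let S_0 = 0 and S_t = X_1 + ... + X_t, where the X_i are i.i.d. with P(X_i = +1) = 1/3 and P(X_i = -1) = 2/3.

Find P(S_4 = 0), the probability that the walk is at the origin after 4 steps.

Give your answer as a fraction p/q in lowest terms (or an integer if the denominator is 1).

To be at 0 after 4 steps: need exactly 2 steps of +1 and 2 of -1.
Number of such sequences: C(4,2) = 6
Each has probability (1/3)^2 · (2/3)^2 = 4/81
P = 6 · 4/81 = 8/27

Answer: 8/27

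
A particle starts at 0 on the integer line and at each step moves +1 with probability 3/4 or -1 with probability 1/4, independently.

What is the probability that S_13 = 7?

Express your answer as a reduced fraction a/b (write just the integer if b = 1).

Answer: 8444007/33554432

Derivation:
To reach position 7 after 13 steps: need 10 steps of +1 and 3 steps of -1.
Number of such sequences: C(13,10) = 286
Each has probability (3/4)^10 · (1/4)^3 = 59049/67108864
P = 286 · 59049/67108864 = 8444007/33554432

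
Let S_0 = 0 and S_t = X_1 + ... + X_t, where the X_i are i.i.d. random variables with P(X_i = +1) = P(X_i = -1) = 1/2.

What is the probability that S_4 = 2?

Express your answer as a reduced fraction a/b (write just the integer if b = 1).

To reach position 2 after 4 steps: need 3 steps of +1 and 1 of -1.
Favorable paths: C(4,3) = 4
Total paths: 2^4 = 16
P = 4/16 = 1/4

Answer: 1/4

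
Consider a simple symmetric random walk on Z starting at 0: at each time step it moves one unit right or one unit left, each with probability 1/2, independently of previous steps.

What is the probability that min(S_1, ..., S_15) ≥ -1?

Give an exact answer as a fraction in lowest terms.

Answer: 6435/16384

Derivation:
Let f(t,s) = #length-t paths at position s with S_1..S_t all ≥ -1.
f(t,s) = f(t-1,s-1) + f(t-1,s+1) for s ≥ -1; f(t,s) = 0 for s < -1.
t=0: f(0,0)=1
t=1: f(1,-1)=1 f(1,1)=1
t=2: f(2,0)=2 f(2,2)=1
t=3: f(3,-1)=2 f(3,1)=3 f(3,3)=1
t=4: f(4,0)=5 f(4,2)=4 f(4,4)=1
t=5: f(5,-1)=5 f(5,1)=9 f(5,3)=5 f(5,5)=1
t=6: f(6,0)=14 f(6,2)=14 f(6,4)=6 f(6,6)=1
t=7: f(7,-1)=14 f(7,1)=28 f(7,3)=20 f(7,5)=7 f(7,7)=1
t=8: f(8,0)=42 f(8,2)=48 f(8,4)=27 f(8,6)=8 f(8,8)=1
t=9: f(9,-1)=42 f(9,1)=90 f(9,3)=75 f(9,5)=35 f(9,7)=9 f(9,9)=1
t=10: f(10,0)=132 f(10,2)=165 f(10,4)=110 f(10,6)=44 f(10,8)=10 f(10,10)=1
t=11: f(11,-1)=132 f(11,1)=297 f(11,3)=275 f(11,5)=154 f(11,7)=54 f(11,9)=11 f(11,11)=1
t=12: f(12,0)=429 f(12,2)=572 f(12,4)=429 f(12,6)=208 f(12,8)=65 f(12,10)=12 f(12,12)=1
t=13: f(13,-1)=429 f(13,1)=1001 f(13,3)=1001 f(13,5)=637 f(13,7)=273 f(13,9)=77 f(13,11)=13 f(13,13)=1
t=14: f(14,0)=1430 f(14,2)=2002 f(14,4)=1638 f(14,6)=910 f(14,8)=350 f(14,10)=90 f(14,12)=14 f(14,14)=1
t=15: f(15,-1)=1430 f(15,1)=3432 f(15,3)=3640 f(15,5)=2548 f(15,7)=1260 f(15,9)=440 f(15,11)=104 f(15,13)=15 f(15,15)=1
Σ_s f(15,s) = 12870
P = 12870/32768 = 6435/16384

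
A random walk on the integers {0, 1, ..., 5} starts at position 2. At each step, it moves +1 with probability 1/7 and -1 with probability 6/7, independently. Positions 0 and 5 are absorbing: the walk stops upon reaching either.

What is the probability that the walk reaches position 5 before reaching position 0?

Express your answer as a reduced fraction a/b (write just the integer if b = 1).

Answer: 7/1555

Derivation:
Biased walk: p = 1/7, q = 6/7, r = q/p = 6
Gambler's ruin: P(hit 5 before 0 | start at 2) = (1 - r^a)/(1 - r^N)
r^2 = 36; r^5 = 7776
P = (1 - 36) / (1 - 7776) = -35 / -7775 = 7/1555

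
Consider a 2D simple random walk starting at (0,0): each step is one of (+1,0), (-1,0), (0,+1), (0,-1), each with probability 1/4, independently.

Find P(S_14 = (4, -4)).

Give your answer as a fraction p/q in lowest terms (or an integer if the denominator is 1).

Let h be the number of horizontal steps (so 14-h are vertical). To end at (4,-4) need (h+4)/2 right-steps and ((14-h)-4)/2 up-steps.
Sum over h with 4 ≤ h ≤ 10, h ≡ 0 (mod 2), 14-h ≡ 0 (mod 2):
h=4: C(14,4)·C(4,4)·C(10,3) = 1001·1·120 = 120120
h=6: C(14,6)·C(6,5)·C(8,2) = 3003·6·28 = 504504
h=8: C(14,8)·C(8,6)·C(6,1) = 3003·28·6 = 504504
h=10: C(14,10)·C(10,7)·C(4,0) = 1001·120·1 = 120120
Total favorable: 1249248
Total paths: 4^14 = 268435456
P = 1249248/268435456 = 39039/8388608

Answer: 39039/8388608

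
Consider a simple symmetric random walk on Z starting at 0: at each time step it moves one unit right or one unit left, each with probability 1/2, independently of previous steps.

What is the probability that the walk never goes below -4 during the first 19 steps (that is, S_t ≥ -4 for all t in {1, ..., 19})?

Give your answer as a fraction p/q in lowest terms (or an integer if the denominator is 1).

Answer: 96577/131072

Derivation:
Let f(t,s) = #length-t paths at position s with S_1..S_t all ≥ -4.
f(t,s) = f(t-1,s-1) + f(t-1,s+1) for s ≥ -4; f(t,s) = 0 for s < -4.
t=0: f(0,0)=1
t=1: f(1,-1)=1 f(1,1)=1
t=2: f(2,-2)=1 f(2,0)=2 f(2,2)=1
t=3: f(3,-3)=1 f(3,-1)=3 f(3,1)=3 f(3,3)=1
t=4: f(4,-4)=1 f(4,-2)=4 f(4,0)=6 f(4,2)=4 f(4,4)=1
t=5: f(5,-3)=5 f(5,-1)=10 f(5,1)=10 f(5,3)=5 f(5,5)=1
t=6: f(6,-4)=5 f(6,-2)=15 f(6,0)=20 f(6,2)=15 f(6,4)=6 f(6,6)=1
t=7: f(7,-3)=20 f(7,-1)=35 f(7,1)=35 f(7,3)=21 f(7,5)=7 f(7,7)=1
t=8: f(8,-4)=20 f(8,-2)=55 f(8,0)=70 f(8,2)=56 f(8,4)=28 f(8,6)=8 f(8,8)=1
t=9: f(9,-3)=75 f(9,-1)=125 f(9,1)=126 f(9,3)=84 f(9,5)=36 f(9,7)=9 f(9,9)=1
t=10: f(10,-4)=75 f(10,-2)=200 f(10,0)=251 f(10,2)=210 f(10,4)=120 f(10,6)=45 f(10,8)=10 f(10,10)=1
t=11: f(11,-3)=275 f(11,-1)=451 f(11,1)=461 f(11,3)=330 f(11,5)=165 f(11,7)=55 f(11,9)=11 f(11,11)=1
t=12: f(12,-4)=275 f(12,-2)=726 f(12,0)=912 f(12,2)=791 f(12,4)=495 f(12,6)=220 f(12,8)=66 f(12,10)=12 f(12,12)=1
t=13: f(13,-3)=1001 f(13,-1)=1638 f(13,1)=1703 f(13,3)=1286 f(13,5)=715 f(13,7)=286 f(13,9)=78 f(13,11)=13 f(13,13)=1
t=14: f(14,-4)=1001 f(14,-2)=2639 f(14,0)=3341 f(14,2)=2989 f(14,4)=2001 f(14,6)=1001 f(14,8)=364 f(14,10)=91 f(14,12)=14 f(14,14)=1
t=15: f(15,-3)=3640 f(15,-1)=5980 f(15,1)=6330 f(15,3)=4990 f(15,5)=3002 f(15,7)=1365 f(15,9)=455 f(15,11)=105 f(15,13)=15 f(15,15)=1
t=16: f(16,-4)=3640 f(16,-2)=9620 f(16,0)=12310 f(16,2)=11320 f(16,4)=7992 f(16,6)=4367 f(16,8)=1820 f(16,10)=560 f(16,12)=120 f(16,14)=16 f(16,16)=1
t=17: f(17,-3)=13260 f(17,-1)=21930 f(17,1)=23630 f(17,3)=19312 f(17,5)=12359 f(17,7)=6187 f(17,9)=2380 f(17,11)=680 f(17,13)=136 f(17,15)=17 f(17,17)=1
t=18: f(18,-4)=13260 f(18,-2)=35190 f(18,0)=45560 f(18,2)=42942 f(18,4)=31671 f(18,6)=18546 f(18,8)=8567 f(18,10)=3060 f(18,12)=816 f(18,14)=153 f(18,16)=18 f(18,18)=1
t=19: f(19,-3)=48450 f(19,-1)=80750 f(19,1)=88502 f(19,3)=74613 f(19,5)=50217 f(19,7)=27113 f(19,9)=11627 f(19,11)=3876 f(19,13)=969 f(19,15)=171 f(19,17)=19 f(19,19)=1
Σ_s f(19,s) = 386308
P = 386308/524288 = 96577/131072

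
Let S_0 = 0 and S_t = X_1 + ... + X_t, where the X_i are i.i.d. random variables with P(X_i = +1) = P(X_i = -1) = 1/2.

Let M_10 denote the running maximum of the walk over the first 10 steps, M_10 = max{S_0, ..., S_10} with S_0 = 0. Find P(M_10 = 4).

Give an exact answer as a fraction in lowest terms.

Let M_10 = max(S_0,...,S_10). Use the reflection principle: for j ≥ 1, #{paths with M_10 ≥ j} = #{S_10 ≥ j} + #{S_10 ≥ j+1}.
By reflection, #{M_10 ≥ 4} = #{S_10 ≥ 4} + #{S_10 ≥ 5} = 176 + 56 = 232.
#{M_10 ≥ 5} = #{S_10 ≥ 5} + #{S_10 ≥ 6} = 56 + 56 = 112.
#{M_10 = 4} = 232 - 112 = 120.
P(M_10 = 4) = 120/1024 = 15/128

Answer: 15/128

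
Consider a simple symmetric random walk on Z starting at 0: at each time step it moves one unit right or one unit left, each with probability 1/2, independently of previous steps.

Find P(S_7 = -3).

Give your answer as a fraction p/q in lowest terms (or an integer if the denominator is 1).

Answer: 21/128

Derivation:
To reach position -3 after 7 steps: need 2 steps of +1 and 5 of -1.
Favorable paths: C(7,2) = 21
Total paths: 2^7 = 128
P = 21/128 = 21/128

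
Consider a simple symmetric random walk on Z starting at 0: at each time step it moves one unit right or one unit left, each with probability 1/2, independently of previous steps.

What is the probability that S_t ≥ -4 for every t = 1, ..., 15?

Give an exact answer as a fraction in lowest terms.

Let f(t,s) = #length-t paths at position s with S_1..S_t all ≥ -4.
f(t,s) = f(t-1,s-1) + f(t-1,s+1) for s ≥ -4; f(t,s) = 0 for s < -4.
t=0: f(0,0)=1
t=1: f(1,-1)=1 f(1,1)=1
t=2: f(2,-2)=1 f(2,0)=2 f(2,2)=1
t=3: f(3,-3)=1 f(3,-1)=3 f(3,1)=3 f(3,3)=1
t=4: f(4,-4)=1 f(4,-2)=4 f(4,0)=6 f(4,2)=4 f(4,4)=1
t=5: f(5,-3)=5 f(5,-1)=10 f(5,1)=10 f(5,3)=5 f(5,5)=1
t=6: f(6,-4)=5 f(6,-2)=15 f(6,0)=20 f(6,2)=15 f(6,4)=6 f(6,6)=1
t=7: f(7,-3)=20 f(7,-1)=35 f(7,1)=35 f(7,3)=21 f(7,5)=7 f(7,7)=1
t=8: f(8,-4)=20 f(8,-2)=55 f(8,0)=70 f(8,2)=56 f(8,4)=28 f(8,6)=8 f(8,8)=1
t=9: f(9,-3)=75 f(9,-1)=125 f(9,1)=126 f(9,3)=84 f(9,5)=36 f(9,7)=9 f(9,9)=1
t=10: f(10,-4)=75 f(10,-2)=200 f(10,0)=251 f(10,2)=210 f(10,4)=120 f(10,6)=45 f(10,8)=10 f(10,10)=1
t=11: f(11,-3)=275 f(11,-1)=451 f(11,1)=461 f(11,3)=330 f(11,5)=165 f(11,7)=55 f(11,9)=11 f(11,11)=1
t=12: f(12,-4)=275 f(12,-2)=726 f(12,0)=912 f(12,2)=791 f(12,4)=495 f(12,6)=220 f(12,8)=66 f(12,10)=12 f(12,12)=1
t=13: f(13,-3)=1001 f(13,-1)=1638 f(13,1)=1703 f(13,3)=1286 f(13,5)=715 f(13,7)=286 f(13,9)=78 f(13,11)=13 f(13,13)=1
t=14: f(14,-4)=1001 f(14,-2)=2639 f(14,0)=3341 f(14,2)=2989 f(14,4)=2001 f(14,6)=1001 f(14,8)=364 f(14,10)=91 f(14,12)=14 f(14,14)=1
t=15: f(15,-3)=3640 f(15,-1)=5980 f(15,1)=6330 f(15,3)=4990 f(15,5)=3002 f(15,7)=1365 f(15,9)=455 f(15,11)=105 f(15,13)=15 f(15,15)=1
Σ_s f(15,s) = 25883
P = 25883/32768 = 25883/32768

Answer: 25883/32768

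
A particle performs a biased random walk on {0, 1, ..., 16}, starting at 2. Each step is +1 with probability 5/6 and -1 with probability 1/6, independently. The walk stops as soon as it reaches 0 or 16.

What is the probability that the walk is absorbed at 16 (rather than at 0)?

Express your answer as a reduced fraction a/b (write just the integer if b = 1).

Biased walk: p = 5/6, q = 1/6, r = q/p = 1/5
Gambler's ruin: P(hit 16 before 0 | start at 2) = (1 - r^a)/(1 - r^N)
r^2 = 1/25; r^16 = 1/152587890625
P = (1 - 1/25) / (1 - 1/152587890625) = 24/25 / 152587890624/152587890625 = 6103515625/6357828776

Answer: 6103515625/6357828776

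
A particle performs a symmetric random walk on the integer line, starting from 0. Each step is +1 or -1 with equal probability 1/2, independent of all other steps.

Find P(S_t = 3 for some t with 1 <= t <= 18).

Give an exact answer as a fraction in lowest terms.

Answer: 15751/32768

Derivation:
Count via complement. Let g(t,s) = #length-t paths at position s with S_1..S_t all ≠ 3.
g(t,s) = g(t-1,s-1) + g(t-1,s+1) for s ≠ 3; g(t,3) = 0.
t=0: g(0,0)=1
t=1: g(1,-1)=1 g(1,1)=1
t=2: g(2,-2)=1 g(2,0)=2 g(2,2)=1
t=3: g(3,-3)=1 g(3,-1)=3 g(3,1)=3
t=4: g(4,-4)=1 g(4,-2)=4 g(4,0)=6 g(4,2)=3
t=5: g(5,-5)=1 g(5,-3)=5 g(5,-1)=10 g(5,1)=9
t=6: g(6,-6)=1 g(6,-4)=6 g(6,-2)=15 g(6,0)=19 g(6,2)=9
t=7: g(7,-7)=1 g(7,-5)=7 g(7,-3)=21 g(7,-1)=34 g(7,1)=28
t=8: g(8,-8)=1 g(8,-6)=8 g(8,-4)=28 g(8,-2)=55 g(8,0)=62 g(8,2)=28
t=9: g(9,-9)=1 g(9,-7)=9 g(9,-5)=36 g(9,-3)=83 g(9,-1)=117 g(9,1)=90
t=10: g(10,-10)=1 g(10,-8)=10 g(10,-6)=45 g(10,-4)=119 g(10,-2)=200 g(10,0)=207 g(10,2)=90
t=11: g(11,-11)=1 g(11,-9)=11 g(11,-7)=55 g(11,-5)=164 g(11,-3)=319 g(11,-1)=407 g(11,1)=297
t=12: g(12,-12)=1 g(12,-10)=12 g(12,-8)=66 g(12,-6)=219 g(12,-4)=483 g(12,-2)=726 g(12,0)=704 g(12,2)=297
t=13: g(13,-13)=1 g(13,-11)=13 g(13,-9)=78 g(13,-7)=285 g(13,-5)=702 g(13,-3)=1209 g(13,-1)=1430 g(13,1)=1001
t=14: g(14,-14)=1 g(14,-12)=14 g(14,-10)=91 g(14,-8)=363 g(14,-6)=987 g(14,-4)=1911 g(14,-2)=2639 g(14,0)=2431 g(14,2)=1001
t=15: g(15,-15)=1 g(15,-13)=15 g(15,-11)=105 g(15,-9)=454 g(15,-7)=1350 g(15,-5)=2898 g(15,-3)=4550 g(15,-1)=5070 g(15,1)=3432
t=16: g(16,-16)=1 g(16,-14)=16 g(16,-12)=120 g(16,-10)=559 g(16,-8)=1804 g(16,-6)=4248 g(16,-4)=7448 g(16,-2)=9620 g(16,0)=8502 g(16,2)=3432
t=17: g(17,-17)=1 g(17,-15)=17 g(17,-13)=136 g(17,-11)=679 g(17,-9)=2363 g(17,-7)=6052 g(17,-5)=11696 g(17,-3)=17068 g(17,-1)=18122 g(17,1)=11934
t=18: g(18,-18)=1 g(18,-16)=18 g(18,-14)=153 g(18,-12)=815 g(18,-10)=3042 g(18,-8)=8415 g(18,-6)=17748 g(18,-4)=28764 g(18,-2)=35190 g(18,0)=30056 g(18,2)=11934
Paths never hitting 3: Σ_s g(18,s) = 136136
Paths hitting 3: 2^18 - 136136 = 126008
P = 126008/262144 = 15751/32768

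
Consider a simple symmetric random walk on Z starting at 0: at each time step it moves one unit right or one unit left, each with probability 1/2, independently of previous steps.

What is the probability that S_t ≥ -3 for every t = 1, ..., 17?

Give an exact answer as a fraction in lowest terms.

Answer: 21879/32768

Derivation:
Let f(t,s) = #length-t paths at position s with S_1..S_t all ≥ -3.
f(t,s) = f(t-1,s-1) + f(t-1,s+1) for s ≥ -3; f(t,s) = 0 for s < -3.
t=0: f(0,0)=1
t=1: f(1,-1)=1 f(1,1)=1
t=2: f(2,-2)=1 f(2,0)=2 f(2,2)=1
t=3: f(3,-3)=1 f(3,-1)=3 f(3,1)=3 f(3,3)=1
t=4: f(4,-2)=4 f(4,0)=6 f(4,2)=4 f(4,4)=1
t=5: f(5,-3)=4 f(5,-1)=10 f(5,1)=10 f(5,3)=5 f(5,5)=1
t=6: f(6,-2)=14 f(6,0)=20 f(6,2)=15 f(6,4)=6 f(6,6)=1
t=7: f(7,-3)=14 f(7,-1)=34 f(7,1)=35 f(7,3)=21 f(7,5)=7 f(7,7)=1
t=8: f(8,-2)=48 f(8,0)=69 f(8,2)=56 f(8,4)=28 f(8,6)=8 f(8,8)=1
t=9: f(9,-3)=48 f(9,-1)=117 f(9,1)=125 f(9,3)=84 f(9,5)=36 f(9,7)=9 f(9,9)=1
t=10: f(10,-2)=165 f(10,0)=242 f(10,2)=209 f(10,4)=120 f(10,6)=45 f(10,8)=10 f(10,10)=1
t=11: f(11,-3)=165 f(11,-1)=407 f(11,1)=451 f(11,3)=329 f(11,5)=165 f(11,7)=55 f(11,9)=11 f(11,11)=1
t=12: f(12,-2)=572 f(12,0)=858 f(12,2)=780 f(12,4)=494 f(12,6)=220 f(12,8)=66 f(12,10)=12 f(12,12)=1
t=13: f(13,-3)=572 f(13,-1)=1430 f(13,1)=1638 f(13,3)=1274 f(13,5)=714 f(13,7)=286 f(13,9)=78 f(13,11)=13 f(13,13)=1
t=14: f(14,-2)=2002 f(14,0)=3068 f(14,2)=2912 f(14,4)=1988 f(14,6)=1000 f(14,8)=364 f(14,10)=91 f(14,12)=14 f(14,14)=1
t=15: f(15,-3)=2002 f(15,-1)=5070 f(15,1)=5980 f(15,3)=4900 f(15,5)=2988 f(15,7)=1364 f(15,9)=455 f(15,11)=105 f(15,13)=15 f(15,15)=1
t=16: f(16,-2)=7072 f(16,0)=11050 f(16,2)=10880 f(16,4)=7888 f(16,6)=4352 f(16,8)=1819 f(16,10)=560 f(16,12)=120 f(16,14)=16 f(16,16)=1
t=17: f(17,-3)=7072 f(17,-1)=18122 f(17,1)=21930 f(17,3)=18768 f(17,5)=12240 f(17,7)=6171 f(17,9)=2379 f(17,11)=680 f(17,13)=136 f(17,15)=17 f(17,17)=1
Σ_s f(17,s) = 87516
P = 87516/131072 = 21879/32768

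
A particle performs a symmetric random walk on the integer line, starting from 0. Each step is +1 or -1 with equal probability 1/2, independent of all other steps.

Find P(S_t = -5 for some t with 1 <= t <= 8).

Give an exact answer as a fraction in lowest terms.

Answer: 9/128

Derivation:
Count via complement. Let g(t,s) = #length-t paths at position s with S_1..S_t all ≠ -5.
g(t,s) = g(t-1,s-1) + g(t-1,s+1) for s ≠ -5; g(t,-5) = 0.
t=0: g(0,0)=1
t=1: g(1,-1)=1 g(1,1)=1
t=2: g(2,-2)=1 g(2,0)=2 g(2,2)=1
t=3: g(3,-3)=1 g(3,-1)=3 g(3,1)=3 g(3,3)=1
t=4: g(4,-4)=1 g(4,-2)=4 g(4,0)=6 g(4,2)=4 g(4,4)=1
t=5: g(5,-3)=5 g(5,-1)=10 g(5,1)=10 g(5,3)=5 g(5,5)=1
t=6: g(6,-4)=5 g(6,-2)=15 g(6,0)=20 g(6,2)=15 g(6,4)=6 g(6,6)=1
t=7: g(7,-3)=20 g(7,-1)=35 g(7,1)=35 g(7,3)=21 g(7,5)=7 g(7,7)=1
t=8: g(8,-4)=20 g(8,-2)=55 g(8,0)=70 g(8,2)=56 g(8,4)=28 g(8,6)=8 g(8,8)=1
Paths never hitting -5: Σ_s g(8,s) = 238
Paths hitting -5: 2^8 - 238 = 18
P = 18/256 = 9/128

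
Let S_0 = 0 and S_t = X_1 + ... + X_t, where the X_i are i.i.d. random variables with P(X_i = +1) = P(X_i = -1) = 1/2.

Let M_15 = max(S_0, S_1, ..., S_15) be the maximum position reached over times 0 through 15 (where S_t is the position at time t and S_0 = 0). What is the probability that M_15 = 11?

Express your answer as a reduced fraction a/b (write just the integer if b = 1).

Answer: 105/32768

Derivation:
Let M_15 = max(S_0,...,S_15). Use the reflection principle: for j ≥ 1, #{paths with M_15 ≥ j} = #{S_15 ≥ j} + #{S_15 ≥ j+1}.
By reflection, #{M_15 ≥ 11} = #{S_15 ≥ 11} + #{S_15 ≥ 12} = 121 + 16 = 137.
#{M_15 ≥ 12} = #{S_15 ≥ 12} + #{S_15 ≥ 13} = 16 + 16 = 32.
#{M_15 = 11} = 137 - 32 = 105.
P(M_15 = 11) = 105/32768 = 105/32768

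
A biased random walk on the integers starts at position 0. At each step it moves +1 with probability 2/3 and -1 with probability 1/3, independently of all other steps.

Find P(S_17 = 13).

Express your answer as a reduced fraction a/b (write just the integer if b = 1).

Answer: 4456448/129140163

Derivation:
To reach position 13 after 17 steps: need 15 steps of +1 and 2 steps of -1.
Number of such sequences: C(17,15) = 136
Each has probability (2/3)^15 · (1/3)^2 = 32768/129140163
P = 136 · 32768/129140163 = 4456448/129140163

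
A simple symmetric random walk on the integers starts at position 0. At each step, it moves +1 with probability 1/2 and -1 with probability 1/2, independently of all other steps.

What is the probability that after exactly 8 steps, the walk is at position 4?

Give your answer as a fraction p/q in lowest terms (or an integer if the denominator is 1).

Answer: 7/64

Derivation:
To reach position 4 after 8 steps: need 6 steps of +1 and 2 of -1.
Favorable paths: C(8,6) = 28
Total paths: 2^8 = 256
P = 28/256 = 7/64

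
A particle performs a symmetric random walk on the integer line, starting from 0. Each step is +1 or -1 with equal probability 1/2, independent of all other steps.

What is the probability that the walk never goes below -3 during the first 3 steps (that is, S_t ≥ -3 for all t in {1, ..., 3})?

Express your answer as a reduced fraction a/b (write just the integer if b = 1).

Let f(t,s) = #length-t paths at position s with S_1..S_t all ≥ -3.
f(t,s) = f(t-1,s-1) + f(t-1,s+1) for s ≥ -3; f(t,s) = 0 for s < -3.
t=0: f(0,0)=1
t=1: f(1,-1)=1 f(1,1)=1
t=2: f(2,-2)=1 f(2,0)=2 f(2,2)=1
t=3: f(3,-3)=1 f(3,-1)=3 f(3,1)=3 f(3,3)=1
Σ_s f(3,s) = 8
P = 8/8 = 1

Answer: 1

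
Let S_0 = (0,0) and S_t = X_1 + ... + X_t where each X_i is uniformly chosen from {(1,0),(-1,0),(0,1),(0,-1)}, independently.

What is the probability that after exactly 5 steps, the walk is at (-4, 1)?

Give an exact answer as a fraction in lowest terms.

Let h be the number of horizontal steps (so 5-h are vertical). To end at (-4,1) need (h-4)/2 right-steps and ((5-h)+1)/2 up-steps.
Sum over h with 4 ≤ h ≤ 4, h ≡ 0 (mod 2), 5-h ≡ 1 (mod 2):
h=4: C(5,4)·C(4,0)·C(1,1) = 5·1·1 = 5
Total favorable: 5
Total paths: 4^5 = 1024
P = 5/1024 = 5/1024

Answer: 5/1024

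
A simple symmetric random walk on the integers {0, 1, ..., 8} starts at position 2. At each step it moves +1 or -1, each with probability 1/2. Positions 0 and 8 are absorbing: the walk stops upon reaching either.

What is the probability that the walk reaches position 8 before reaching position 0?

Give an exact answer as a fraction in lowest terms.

Symmetric walk (p = 1/2): the harmonic-function argument gives P(hit 8 before 0 | start at 2) = a/N.
P = 2/8 = 1/4

Answer: 1/4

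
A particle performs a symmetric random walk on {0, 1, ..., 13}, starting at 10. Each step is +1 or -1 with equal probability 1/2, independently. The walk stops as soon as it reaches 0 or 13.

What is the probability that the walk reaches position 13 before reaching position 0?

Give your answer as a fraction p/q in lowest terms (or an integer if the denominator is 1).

Answer: 10/13

Derivation:
Symmetric walk (p = 1/2): the harmonic-function argument gives P(hit 13 before 0 | start at 10) = a/N.
P = 10/13 = 10/13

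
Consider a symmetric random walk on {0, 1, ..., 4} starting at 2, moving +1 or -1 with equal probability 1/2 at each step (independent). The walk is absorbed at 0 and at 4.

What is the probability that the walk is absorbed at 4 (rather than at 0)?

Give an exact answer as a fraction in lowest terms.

Answer: 1/2

Derivation:
Symmetric walk (p = 1/2): the harmonic-function argument gives P(hit 4 before 0 | start at 2) = a/N.
P = 2/4 = 1/2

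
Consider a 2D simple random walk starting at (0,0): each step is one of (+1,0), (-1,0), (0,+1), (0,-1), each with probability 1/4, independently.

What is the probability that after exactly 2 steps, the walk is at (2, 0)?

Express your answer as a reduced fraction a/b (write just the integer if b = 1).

Let h be the number of horizontal steps (so 2-h are vertical). To end at (2,0) need (h+2)/2 right-steps and ((2-h)+0)/2 up-steps.
Sum over h with 2 ≤ h ≤ 2, h ≡ 0 (mod 2), 2-h ≡ 0 (mod 2):
h=2: C(2,2)·C(2,2)·C(0,0) = 1·1·1 = 1
Total favorable: 1
Total paths: 4^2 = 16
P = 1/16 = 1/16

Answer: 1/16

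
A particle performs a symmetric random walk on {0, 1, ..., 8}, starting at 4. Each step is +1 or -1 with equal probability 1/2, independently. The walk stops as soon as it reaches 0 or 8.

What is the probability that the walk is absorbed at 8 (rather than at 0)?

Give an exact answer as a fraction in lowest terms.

Symmetric walk (p = 1/2): the harmonic-function argument gives P(hit 8 before 0 | start at 4) = a/N.
P = 4/8 = 1/2

Answer: 1/2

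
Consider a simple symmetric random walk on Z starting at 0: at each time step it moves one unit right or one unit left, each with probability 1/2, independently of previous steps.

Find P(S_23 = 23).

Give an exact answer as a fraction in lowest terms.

To reach position 23 after 23 steps: need 23 steps of +1 and 0 of -1.
Favorable paths: C(23,23) = 1
Total paths: 2^23 = 8388608
P = 1/8388608 = 1/8388608

Answer: 1/8388608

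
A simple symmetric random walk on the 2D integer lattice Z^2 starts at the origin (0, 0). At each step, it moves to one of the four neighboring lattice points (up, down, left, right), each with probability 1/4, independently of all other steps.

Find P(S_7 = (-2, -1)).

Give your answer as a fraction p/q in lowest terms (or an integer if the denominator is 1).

Answer: 735/16384

Derivation:
Let h be the number of horizontal steps (so 7-h are vertical). To end at (-2,-1) need (h-2)/2 right-steps and ((7-h)-1)/2 up-steps.
Sum over h with 2 ≤ h ≤ 6, h ≡ 0 (mod 2), 7-h ≡ 1 (mod 2):
h=2: C(7,2)·C(2,0)·C(5,2) = 21·1·10 = 210
h=4: C(7,4)·C(4,1)·C(3,1) = 35·4·3 = 420
h=6: C(7,6)·C(6,2)·C(1,0) = 7·15·1 = 105
Total favorable: 735
Total paths: 4^7 = 16384
P = 735/16384 = 735/16384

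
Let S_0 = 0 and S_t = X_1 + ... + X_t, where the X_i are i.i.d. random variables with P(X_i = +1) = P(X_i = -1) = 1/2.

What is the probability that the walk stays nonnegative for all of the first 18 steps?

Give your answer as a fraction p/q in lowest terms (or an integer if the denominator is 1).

Let f(t,s) = #length-t paths at position s with S_1..S_t all ≥ 0.
f(t,s) = f(t-1,s-1) + f(t-1,s+1) for s ≥ 0; f(t,s) = 0 for s < 0.
t=0: f(0,0)=1
t=1: f(1,1)=1
t=2: f(2,0)=1 f(2,2)=1
t=3: f(3,1)=2 f(3,3)=1
t=4: f(4,0)=2 f(4,2)=3 f(4,4)=1
t=5: f(5,1)=5 f(5,3)=4 f(5,5)=1
t=6: f(6,0)=5 f(6,2)=9 f(6,4)=5 f(6,6)=1
t=7: f(7,1)=14 f(7,3)=14 f(7,5)=6 f(7,7)=1
t=8: f(8,0)=14 f(8,2)=28 f(8,4)=20 f(8,6)=7 f(8,8)=1
t=9: f(9,1)=42 f(9,3)=48 f(9,5)=27 f(9,7)=8 f(9,9)=1
t=10: f(10,0)=42 f(10,2)=90 f(10,4)=75 f(10,6)=35 f(10,8)=9 f(10,10)=1
t=11: f(11,1)=132 f(11,3)=165 f(11,5)=110 f(11,7)=44 f(11,9)=10 f(11,11)=1
t=12: f(12,0)=132 f(12,2)=297 f(12,4)=275 f(12,6)=154 f(12,8)=54 f(12,10)=11 f(12,12)=1
t=13: f(13,1)=429 f(13,3)=572 f(13,5)=429 f(13,7)=208 f(13,9)=65 f(13,11)=12 f(13,13)=1
t=14: f(14,0)=429 f(14,2)=1001 f(14,4)=1001 f(14,6)=637 f(14,8)=273 f(14,10)=77 f(14,12)=13 f(14,14)=1
t=15: f(15,1)=1430 f(15,3)=2002 f(15,5)=1638 f(15,7)=910 f(15,9)=350 f(15,11)=90 f(15,13)=14 f(15,15)=1
t=16: f(16,0)=1430 f(16,2)=3432 f(16,4)=3640 f(16,6)=2548 f(16,8)=1260 f(16,10)=440 f(16,12)=104 f(16,14)=15 f(16,16)=1
t=17: f(17,1)=4862 f(17,3)=7072 f(17,5)=6188 f(17,7)=3808 f(17,9)=1700 f(17,11)=544 f(17,13)=119 f(17,15)=16 f(17,17)=1
t=18: f(18,0)=4862 f(18,2)=11934 f(18,4)=13260 f(18,6)=9996 f(18,8)=5508 f(18,10)=2244 f(18,12)=663 f(18,14)=135 f(18,16)=17 f(18,18)=1
Σ_s f(18,s) = 48620
P = 48620/262144 = 12155/65536

Answer: 12155/65536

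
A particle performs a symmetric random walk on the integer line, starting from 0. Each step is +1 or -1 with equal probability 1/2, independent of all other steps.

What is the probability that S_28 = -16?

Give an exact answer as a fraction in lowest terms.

To reach position -16 after 28 steps: need 6 steps of +1 and 22 of -1.
Favorable paths: C(28,6) = 376740
Total paths: 2^28 = 268435456
P = 376740/268435456 = 94185/67108864

Answer: 94185/67108864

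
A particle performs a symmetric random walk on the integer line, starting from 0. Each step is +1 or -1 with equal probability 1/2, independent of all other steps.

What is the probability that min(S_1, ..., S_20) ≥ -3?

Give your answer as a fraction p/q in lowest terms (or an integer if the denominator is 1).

Let f(t,s) = #length-t paths at position s with S_1..S_t all ≥ -3.
f(t,s) = f(t-1,s-1) + f(t-1,s+1) for s ≥ -3; f(t,s) = 0 for s < -3.
t=0: f(0,0)=1
t=1: f(1,-1)=1 f(1,1)=1
t=2: f(2,-2)=1 f(2,0)=2 f(2,2)=1
t=3: f(3,-3)=1 f(3,-1)=3 f(3,1)=3 f(3,3)=1
t=4: f(4,-2)=4 f(4,0)=6 f(4,2)=4 f(4,4)=1
t=5: f(5,-3)=4 f(5,-1)=10 f(5,1)=10 f(5,3)=5 f(5,5)=1
t=6: f(6,-2)=14 f(6,0)=20 f(6,2)=15 f(6,4)=6 f(6,6)=1
t=7: f(7,-3)=14 f(7,-1)=34 f(7,1)=35 f(7,3)=21 f(7,5)=7 f(7,7)=1
t=8: f(8,-2)=48 f(8,0)=69 f(8,2)=56 f(8,4)=28 f(8,6)=8 f(8,8)=1
t=9: f(9,-3)=48 f(9,-1)=117 f(9,1)=125 f(9,3)=84 f(9,5)=36 f(9,7)=9 f(9,9)=1
t=10: f(10,-2)=165 f(10,0)=242 f(10,2)=209 f(10,4)=120 f(10,6)=45 f(10,8)=10 f(10,10)=1
t=11: f(11,-3)=165 f(11,-1)=407 f(11,1)=451 f(11,3)=329 f(11,5)=165 f(11,7)=55 f(11,9)=11 f(11,11)=1
t=12: f(12,-2)=572 f(12,0)=858 f(12,2)=780 f(12,4)=494 f(12,6)=220 f(12,8)=66 f(12,10)=12 f(12,12)=1
t=13: f(13,-3)=572 f(13,-1)=1430 f(13,1)=1638 f(13,3)=1274 f(13,5)=714 f(13,7)=286 f(13,9)=78 f(13,11)=13 f(13,13)=1
t=14: f(14,-2)=2002 f(14,0)=3068 f(14,2)=2912 f(14,4)=1988 f(14,6)=1000 f(14,8)=364 f(14,10)=91 f(14,12)=14 f(14,14)=1
t=15: f(15,-3)=2002 f(15,-1)=5070 f(15,1)=5980 f(15,3)=4900 f(15,5)=2988 f(15,7)=1364 f(15,9)=455 f(15,11)=105 f(15,13)=15 f(15,15)=1
t=16: f(16,-2)=7072 f(16,0)=11050 f(16,2)=10880 f(16,4)=7888 f(16,6)=4352 f(16,8)=1819 f(16,10)=560 f(16,12)=120 f(16,14)=16 f(16,16)=1
t=17: f(17,-3)=7072 f(17,-1)=18122 f(17,1)=21930 f(17,3)=18768 f(17,5)=12240 f(17,7)=6171 f(17,9)=2379 f(17,11)=680 f(17,13)=136 f(17,15)=17 f(17,17)=1
t=18: f(18,-2)=25194 f(18,0)=40052 f(18,2)=40698 f(18,4)=31008 f(18,6)=18411 f(18,8)=8550 f(18,10)=3059 f(18,12)=816 f(18,14)=153 f(18,16)=18 f(18,18)=1
t=19: f(19,-3)=25194 f(19,-1)=65246 f(19,1)=80750 f(19,3)=71706 f(19,5)=49419 f(19,7)=26961 f(19,9)=11609 f(19,11)=3875 f(19,13)=969 f(19,15)=171 f(19,17)=19 f(19,19)=1
t=20: f(20,-2)=90440 f(20,0)=145996 f(20,2)=152456 f(20,4)=121125 f(20,6)=76380 f(20,8)=38570 f(20,10)=15484 f(20,12)=4844 f(20,14)=1140 f(20,16)=190 f(20,18)=20 f(20,20)=1
Σ_s f(20,s) = 646646
P = 646646/1048576 = 323323/524288

Answer: 323323/524288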